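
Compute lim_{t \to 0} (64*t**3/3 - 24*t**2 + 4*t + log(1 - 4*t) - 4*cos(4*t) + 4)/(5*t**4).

-64/3

Substitution gives 0/0; apply L'Hôpital's rule 4 times.
After differentiating numerator and denominator 4 times the quotient is (-1024*cos(4*t) - 1536/(4*t - 1)^4)/(120); at t = 0 this is -64/3.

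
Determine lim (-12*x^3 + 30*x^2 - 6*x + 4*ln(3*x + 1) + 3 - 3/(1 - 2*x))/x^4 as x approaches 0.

Substitution gives 0/0; apply L'Hôpital's rule 4 times.
After differentiating numerator and denominator 4 times the quotient is (-1944/(3*x + 1)^4 + 1152/(2*x - 1)^5)/(24); at x = 0 this is -129.

-129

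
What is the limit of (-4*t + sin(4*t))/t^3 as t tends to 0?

Direct substitution gives 0/0.
Apply L'Hôpital: lim (4*cos(4*t) - 4)/(3*t^2), still 0/0.
Apply L'Hôpital: lim (-16*sin(4*t))/(6*t), still 0/0.
After 3 applications of L'Hôpital's rule the quotient is (-64*cos(4*t))/(6); substituting t = 0 gives -32/3.

-32/3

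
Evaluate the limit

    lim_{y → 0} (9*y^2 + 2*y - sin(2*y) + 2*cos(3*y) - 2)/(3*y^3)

Substitution gives 0/0 (the numerator vanishes to order 3).
Expand each term to order y^3: the coefficient of y^3 in 2·cos(3y) is 0 and in −sin(2y) is 4/3.
Lower-order terms cancel with the polynomial part, so the numerator is (4/3)·y^3 + o(y^3), and the limit is (4/3)/(3) = 4/9.

4/9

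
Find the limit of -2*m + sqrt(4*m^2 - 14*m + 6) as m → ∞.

-7/2

An ∞ − ∞ form. Rationalising with the conjugate, the difference becomes (-14m + 6) / (√(4*m^2 - 14*m + 6) + 2m).
For large m the denominator behaves like 2·2m, so the quotient tends to -14/4 = -7/2.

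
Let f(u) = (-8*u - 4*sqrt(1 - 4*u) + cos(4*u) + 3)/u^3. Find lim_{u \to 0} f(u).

Substitution gives 0/0 (the numerator vanishes to order 3).
Expand each term to order u^3: the coefficient of u^3 in cos(4u) is 0 and in -4·√(1 - 4u) is 16.
Lower-order terms cancel with the polynomial part, so the numerator is (16)·u^3 + o(u^3), and the limit is (16)/(1) = 16.

16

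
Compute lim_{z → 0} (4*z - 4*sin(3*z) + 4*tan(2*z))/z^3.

Substitution gives 0/0; apply L'Hôpital's rule 3 times.
After differentiating numerator and denominator 3 times the quotient is (108*cos(3*z) + 192*tan(2*z)^4 + 256*tan(2*z)^2 + 64)/(6); at z = 0 this is 86/3.

86/3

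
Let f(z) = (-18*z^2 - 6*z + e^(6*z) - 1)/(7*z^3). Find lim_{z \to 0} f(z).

Direct substitution gives 0/0.
Apply L'Hôpital: lim (-36*z + 6*e^(6*z) - 6)/(21*z^2), still 0/0.
Apply L'Hôpital: lim (36*e^(6*z) - 36)/(42*z), still 0/0.
After 3 applications of L'Hôpital's rule the quotient is (216*e^(6*z))/(42); substituting z = 0 gives 36/7.

36/7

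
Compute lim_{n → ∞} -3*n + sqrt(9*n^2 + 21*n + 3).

7/2

This has the form ∞ − ∞. Multiply and divide by the conjugate √(9*n^2 + 21*n + 3) + 3n.
That gives (21n + 3) / (√(9*n^2 + 21*n + 3) + 3n).
Divide numerator and denominator by n: the limit is 21/(2·3) = 7/2.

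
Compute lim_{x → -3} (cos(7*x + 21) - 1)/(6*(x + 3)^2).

Direct substitution gives 0/0.
Apply L'Hôpital: lim (-7*sin(7*x + 21))/(12*x + 36), still 0/0.
After 2 applications of L'Hôpital's rule the quotient is (-49*cos(7*x + 21))/(12); substituting x = -3 gives -49/12.

-49/12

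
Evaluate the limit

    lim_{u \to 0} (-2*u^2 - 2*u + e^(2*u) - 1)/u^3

Direct substitution gives 0/0.
Apply L'Hôpital: lim (-4*u + 2*e^(2*u) - 2)/(3*u^2), still 0/0.
Apply L'Hôpital: lim (4*e^(2*u) - 4)/(6*u), still 0/0.
After 3 applications of L'Hôpital's rule the quotient is (8*e^(2*u))/(6); substituting u = 0 gives 4/3.

4/3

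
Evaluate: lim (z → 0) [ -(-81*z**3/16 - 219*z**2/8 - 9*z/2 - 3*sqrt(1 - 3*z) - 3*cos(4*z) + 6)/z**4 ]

2881/128

Substitution gives 0/0 (the numerator vanishes to order 4).
Expand each term to order z^4: the coefficient of z^4 in -3·cos(4z) is -32 and in -3·√(1 - 3z) is 1215/128.
Lower-order terms cancel with the polynomial part, so the numerator is (-2881/128)·z^4 + o(z^4), and the limit is (-2881/128)/(-1) = 2881/128.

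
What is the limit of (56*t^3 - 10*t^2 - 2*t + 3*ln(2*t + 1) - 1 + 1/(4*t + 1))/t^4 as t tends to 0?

Substitution gives 0/0; apply L'Hôpital's rule 4 times.
After differentiating numerator and denominator 4 times the quotient is (6144/(4*t + 1)^5 - 288/(2*t + 1)^4)/(24); at t = 0 this is 244.

244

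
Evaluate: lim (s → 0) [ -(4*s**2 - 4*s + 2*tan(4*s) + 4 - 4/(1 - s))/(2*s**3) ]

Substitution gives 0/0 (the numerator vanishes to order 3).
Expand each term to order s^3: the coefficient of s^3 in -4·1/(1 - s) is -4 and in 2·tan(4s) is 128/3.
Lower-order terms cancel with the polynomial part, so the numerator is (116/3)·s^3 + o(s^3), and the limit is (116/3)/(-2) = -58/3.

-58/3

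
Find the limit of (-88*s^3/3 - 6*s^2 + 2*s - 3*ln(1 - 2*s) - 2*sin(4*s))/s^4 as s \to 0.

12

Substitution gives 0/0; apply L'Hôpital's rule 4 times.
After differentiating numerator and denominator 4 times the quotient is (-512*sin(4*s) + 288/(2*s - 1)^4)/(24); at s = 0 this is 12.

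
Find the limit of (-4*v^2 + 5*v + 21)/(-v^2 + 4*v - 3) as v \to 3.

Since v = 3 makes numerator and denominator zero, (v - 3) divides both.
Cancelling it gives (-4*v - 7)/(1 - v); now plug in v = 3 to get 19/2.

19/2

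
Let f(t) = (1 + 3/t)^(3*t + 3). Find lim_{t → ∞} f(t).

e^(9)

Write it as [(1 + 3/t)^t]^(3) · (1 + 3/t)^(3). The bracketed term tends to e^(3) and the second factor to 1, so the limit is e^(9).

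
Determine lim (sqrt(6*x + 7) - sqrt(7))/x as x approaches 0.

A 0/0 form; rationalise with √(7 + 6x) + √7. This collapses the numerator to 6x, leaving 6/(√(7 + 6x) + √7) → 6/(2√7) = 3*√(7)/7.

3*√(7)/7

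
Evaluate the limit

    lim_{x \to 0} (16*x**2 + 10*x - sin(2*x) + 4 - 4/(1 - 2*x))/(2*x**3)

Substitution gives 0/0; apply L'Hôpital's rule 3 times.
After differentiating numerator and denominator 3 times the quotient is (8*cos(2*x) - 192/(2*x - 1)^4)/(12); at x = 0 this is -46/3.

-46/3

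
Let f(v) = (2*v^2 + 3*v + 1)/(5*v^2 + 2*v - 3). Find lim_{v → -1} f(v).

At v = -1 both the top and bottom vanish — a removable singularity. Factoring out (v + 1) from each leaves (2*v + 1)/(5*v - 3), which at v = -1 equals 1/8.

1/8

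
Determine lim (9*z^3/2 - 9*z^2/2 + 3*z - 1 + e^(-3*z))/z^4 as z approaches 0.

27/8

Direct substitution gives 0/0.
Apply L'Hôpital: lim (27*z^2/2 - 9*z + 3 - 3*e^(-3*z))/(4*z^3), still 0/0.
Apply L'Hôpital: lim (27*z - 9 + 9*e^(-3*z))/(12*z^2), still 0/0.
Apply L'Hôpital: lim (27 - 27*e^(-3*z))/(24*z), still 0/0.
After 4 applications of L'Hôpital's rule the quotient is (81*e^(-3*z))/(24); substituting z = 0 gives 27/8.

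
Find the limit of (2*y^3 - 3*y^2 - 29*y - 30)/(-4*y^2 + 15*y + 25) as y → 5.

-91/25

Direct substitution gives 0/0, so factor. Both numerator and denominator have (y - 5) as a factor.
After cancelling, the expression reduces to (2*y^2 + 7*y + 6)/(-4*y - 5).
Substituting y = 5 gives -91/25.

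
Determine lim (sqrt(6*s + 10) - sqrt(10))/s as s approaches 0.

Substitution gives 0/0. Multiply numerator and denominator by the conjugate √(10 + 6s) + √10.
The numerator becomes (10 + 6s) − 10 = 6s, so the expression simplifies to 6/(√(10 + 6s) + √10).
Letting s → 0 gives 6/(2√10) = 3*√(10)/10.

3*√(10)/10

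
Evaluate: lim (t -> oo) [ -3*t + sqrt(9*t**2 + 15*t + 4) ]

An ∞ − ∞ form. Rationalising with the conjugate, the difference becomes (15t + 4) / (√(9*t^2 + 15*t + 4) + 3t).
For large t the denominator behaves like 2·3t, so the quotient tends to 15/6 = 5/2.

5/2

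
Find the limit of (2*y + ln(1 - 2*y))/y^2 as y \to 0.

-2

Direct substitution gives 0/0.
Apply L'Hôpital: lim (2 - 2/(1 - 2*y))/(2*y), still 0/0.
After 2 applications of L'Hôpital's rule the quotient is (-4/(1 - 2*y)^2)/(2); substituting y = 0 gives -2.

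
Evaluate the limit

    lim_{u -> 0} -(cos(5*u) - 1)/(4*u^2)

25/8

Direct substitution gives 0/0.
Apply L'Hôpital: lim (-5*sin(5*u))/(-8*u), still 0/0.
After 2 applications of L'Hôpital's rule the quotient is (-25*cos(5*u))/(-8); substituting u = 0 gives 25/8.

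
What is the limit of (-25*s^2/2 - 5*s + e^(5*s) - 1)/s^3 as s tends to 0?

125/6

Direct substitution gives 0/0.
Apply L'Hôpital: lim (-25*s + 5*e^(5*s) - 5)/(3*s^2), still 0/0.
Apply L'Hôpital: lim (25*e^(5*s) - 25)/(6*s), still 0/0.
After 3 applications of L'Hôpital's rule the quotient is (125*e^(5*s))/(6); substituting s = 0 gives 125/6.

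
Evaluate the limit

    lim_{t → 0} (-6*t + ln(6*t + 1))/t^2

Direct substitution gives 0/0.
Apply L'Hôpital: lim (-6 + 6/(6*t + 1))/(2*t), still 0/0.
After 2 applications of L'Hôpital's rule the quotient is (-36/(6*t + 1)^2)/(2); substituting t = 0 gives -18.

-18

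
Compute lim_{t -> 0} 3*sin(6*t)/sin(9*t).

2

Substitution gives 0/0.
Divide numerator and denominator by t: sin(6t)/t → 6 and sin(9t)/t → 9, so the limit is 3·6/9 = 2.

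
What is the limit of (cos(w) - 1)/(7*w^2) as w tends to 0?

Direct substitution gives 0/0.
Apply L'Hôpital: lim (-sin(w))/(14*w), still 0/0.
After 2 applications of L'Hôpital's rule the quotient is (-cos(w))/(14); substituting w = 0 gives -1/14.

-1/14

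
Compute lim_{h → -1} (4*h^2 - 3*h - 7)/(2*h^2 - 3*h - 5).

11/7

Since h = -1 makes numerator and denominator zero, (h + 1) divides both.
Cancelling it gives (4*h - 7)/(2*h - 5); now plug in h = -1 to get 11/7.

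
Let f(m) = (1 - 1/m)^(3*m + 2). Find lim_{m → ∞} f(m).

e^(-3)

Let L be the limit and take ln: ln L = lim (3m + 2)·ln(1 - 1/m) = lim (3m + 2)·(-1/m + O(1/m²)) = -3.
Hence L = e^(-3).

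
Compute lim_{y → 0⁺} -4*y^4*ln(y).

0

This is a 0·(−∞) form. Rewrite as -4·ln(y) / y^(−4) and apply L'Hôpital:
the derivative quotient is -4·(1/y) / (−4·y^(−5)) = (4/4)·y^4 → 0.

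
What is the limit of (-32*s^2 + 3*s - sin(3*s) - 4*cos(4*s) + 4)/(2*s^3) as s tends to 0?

9/4

Substitution gives 0/0; apply L'Hôpital's rule 3 times.
After differentiating numerator and denominator 3 times the quotient is (-256*sin(4*s) + 27*cos(3*s))/(12); at s = 0 this is 9/4.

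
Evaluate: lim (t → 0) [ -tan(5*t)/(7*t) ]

Substitution gives 0/0.
Since tan(u)/u → 1 as u → 0, tan(5t)/(5t) → 1 and the limit is 5/(-7) = -5/7.

-5/7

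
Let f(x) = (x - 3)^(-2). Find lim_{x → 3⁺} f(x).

∞

As x → 3⁺, (x - 3) → 0⁺, so (x - 3)^2 → 0⁺ and 1/(x - 3)^2 → ∞.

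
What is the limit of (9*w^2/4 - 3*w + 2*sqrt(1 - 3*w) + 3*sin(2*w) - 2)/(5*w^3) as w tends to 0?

-59/40

Substitution gives 0/0; apply L'Hôpital's rule 3 times.
After differentiating numerator and denominator 3 times the quotient is (-24*cos(2*w) - 81/(4*(1 - 3*w)^(5/2)))/(30); at w = 0 this is -59/40.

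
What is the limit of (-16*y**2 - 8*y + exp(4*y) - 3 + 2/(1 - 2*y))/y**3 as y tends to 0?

Substitution gives 0/0 (the numerator vanishes to order 3).
Expand each term to order y^3: the coefficient of y^3 in 2·1/(1 - 2y) is 16 and in e^(4y) is 32/3.
Lower-order terms cancel with the polynomial part, so the numerator is (80/3)·y^3 + o(y^3), and the limit is (80/3)/(1) = 80/3.

80/3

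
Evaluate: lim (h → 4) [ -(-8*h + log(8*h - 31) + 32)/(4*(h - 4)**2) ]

Direct substitution gives 0/0.
Apply L'Hôpital: lim (-8 + 8/(8*h - 31))/(32 - 8*h), still 0/0.
After 2 applications of L'Hôpital's rule the quotient is (-64/(8*h - 31)^2)/(-8); substituting h = 4 gives 8.

8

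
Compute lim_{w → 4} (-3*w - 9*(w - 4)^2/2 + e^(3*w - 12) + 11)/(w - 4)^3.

9/2

Direct substitution gives 0/0.
Apply L'Hôpital: lim (-9*w + 3*e^(3*w - 12) + 33)/(3*(w - 4)^2), still 0/0.
Apply L'Hôpital: lim (9*e^(3*w - 12) - 9)/(6*w - 24), still 0/0.
After 3 applications of L'Hôpital's rule the quotient is (27*e^(3*w - 12))/(6); substituting w = 4 gives 9/2.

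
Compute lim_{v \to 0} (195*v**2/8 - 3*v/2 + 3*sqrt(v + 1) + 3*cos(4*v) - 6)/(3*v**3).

Substitution gives 0/0; apply L'Hôpital's rule 3 times.
After differentiating numerator and denominator 3 times the quotient is (192*sin(4*v) + 9/(8*(v + 1)^(5/2)))/(18); at v = 0 this is 1/16.

1/16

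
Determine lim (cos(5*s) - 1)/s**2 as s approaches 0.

Direct substitution gives 0/0.
Apply L'Hôpital: lim (-5*sin(5*s))/(2*s), still 0/0.
After 2 applications of L'Hôpital's rule the quotient is (-25*cos(5*s))/(2); substituting s = 0 gives -25/2.

-25/2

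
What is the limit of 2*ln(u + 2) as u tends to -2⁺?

As u → -2⁺, u + 2 → 0⁺ and ln(u + 2) → −∞.
Multiplying by 2 gives -∞.

-∞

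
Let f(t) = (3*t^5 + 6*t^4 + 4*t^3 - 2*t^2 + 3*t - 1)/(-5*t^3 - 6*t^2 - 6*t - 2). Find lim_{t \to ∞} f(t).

The numerator has higher degree (5 > 3); the quotient behaves like (3/(-5))·t^2 for large |t|.
As t → +∞ this diverges to -∞.

-∞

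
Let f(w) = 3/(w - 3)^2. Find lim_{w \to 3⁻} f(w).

As w → 3⁻, (w - 3) → 0⁻, so (w - 3)^2 → 0⁺ and 3/(w - 3)^2 → ∞.

∞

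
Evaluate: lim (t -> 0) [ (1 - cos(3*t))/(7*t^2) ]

9/14

Substitution gives 0/0.
Use (1 − cos u)/u² → 1/2 with u = 3t: the limit is 3²/(2·7) = 9/14.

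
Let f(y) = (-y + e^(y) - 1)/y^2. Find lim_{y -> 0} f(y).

1/2

Direct substitution gives 0/0.
Apply L'Hôpital: lim (e^(y) - 1)/(2*y), still 0/0.
After 2 applications of L'Hôpital's rule the quotient is (e^(y))/(2); substituting y = 0 gives 1/2.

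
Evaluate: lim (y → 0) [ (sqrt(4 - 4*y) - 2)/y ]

-1

Substitution gives 0/0. Multiply numerator and denominator by the conjugate √(4 - 4y) + √4.
The numerator becomes (4 - 4y) − 4 = -4y, so the expression simplifies to -4/(√(4 - 4y) + √4).
Letting y → 0 gives -4/(2√4) = -1.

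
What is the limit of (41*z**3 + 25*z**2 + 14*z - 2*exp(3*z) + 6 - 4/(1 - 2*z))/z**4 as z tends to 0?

-283/4

Substitution gives 0/0 (the numerator vanishes to order 4).
Expand each term to order z^4: the coefficient of z^4 in -2·e^(3z) is -27/4 and in -4·1/(1 - 2z) is -64.
Lower-order terms cancel with the polynomial part, so the numerator is (-283/4)·z^4 + o(z^4), and the limit is (-283/4)/(1) = -283/4.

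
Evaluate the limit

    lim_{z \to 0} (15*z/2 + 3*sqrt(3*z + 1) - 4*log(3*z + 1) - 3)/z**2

Substitution gives 0/0 (the numerator vanishes to order 2).
Expand each term to order z^2: the coefficient of z^2 in -4·ln(1 + 3z) is 18 and in 3·√(1 + 3z) is -27/8.
Lower-order terms cancel with the polynomial part, so the numerator is (117/8)·z^2 + o(z^2), and the limit is (117/8)/(1) = 117/8.

117/8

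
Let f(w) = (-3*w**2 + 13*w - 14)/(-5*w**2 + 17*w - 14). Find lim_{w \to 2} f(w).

-1/3

Since w = 2 makes numerator and denominator zero, (w - 2) divides both.
Cancelling it gives (7 - 3*w)/(7 - 5*w); now plug in w = 2 to get -1/3.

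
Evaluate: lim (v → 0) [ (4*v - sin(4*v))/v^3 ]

Direct substitution gives 0/0.
Apply L'Hôpital: lim (4 - 4*cos(4*v))/(3*v^2), still 0/0.
Apply L'Hôpital: lim (16*sin(4*v))/(6*v), still 0/0.
After 3 applications of L'Hôpital's rule the quotient is (64*cos(4*v))/(6); substituting v = 0 gives 32/3.

32/3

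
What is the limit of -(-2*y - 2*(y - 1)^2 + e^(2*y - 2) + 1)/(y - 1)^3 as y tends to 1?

Direct substitution gives 0/0.
Apply L'Hôpital: lim (-4*y + 2*e^(2*y - 2) + 2)/(-3*(y - 1)^2), still 0/0.
Apply L'Hôpital: lim (4*e^(2*y - 2) - 4)/(6 - 6*y), still 0/0.
After 3 applications of L'Hôpital's rule the quotient is (8*e^(2*y - 2))/(-6); substituting y = 1 gives -4/3.

-4/3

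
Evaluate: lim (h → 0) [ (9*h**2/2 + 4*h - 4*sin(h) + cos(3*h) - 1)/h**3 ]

Substitution gives 0/0; apply L'Hôpital's rule 3 times.
After differentiating numerator and denominator 3 times the quotient is (27*sin(3*h) + 4*cos(h))/(6); at h = 0 this is 2/3.

2/3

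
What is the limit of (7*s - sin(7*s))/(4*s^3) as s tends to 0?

343/24

Direct substitution gives 0/0.
Apply L'Hôpital: lim (7 - 7*cos(7*s))/(12*s^2), still 0/0.
Apply L'Hôpital: lim (49*sin(7*s))/(24*s), still 0/0.
After 3 applications of L'Hôpital's rule the quotient is (343*cos(7*s))/(24); substituting s = 0 gives 343/24.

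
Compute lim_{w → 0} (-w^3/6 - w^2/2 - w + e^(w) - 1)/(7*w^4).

Direct substitution gives 0/0.
Apply L'Hôpital: lim (-w^2/2 - w + e^(w) - 1)/(28*w^3), still 0/0.
Apply L'Hôpital: lim (-w + e^(w) - 1)/(84*w^2), still 0/0.
Apply L'Hôpital: lim (e^(w) - 1)/(168*w), still 0/0.
After 4 applications of L'Hôpital's rule the quotient is (e^(w))/(168); substituting w = 0 gives 1/168.

1/168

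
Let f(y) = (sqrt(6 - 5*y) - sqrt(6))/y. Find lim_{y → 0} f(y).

Substitution gives 0/0. Multiply numerator and denominator by the conjugate √(6 - 5y) + √6.
The numerator becomes (6 - 5y) − 6 = -5y, so the expression simplifies to -5/(√(6 - 5y) + √6).
Letting y → 0 gives -5/(2√6) = -5*√(6)/12.

-5*√(6)/12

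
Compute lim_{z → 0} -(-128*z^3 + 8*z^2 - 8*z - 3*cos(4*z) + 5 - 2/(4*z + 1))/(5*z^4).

544/5

Substitution gives 0/0; apply L'Hôpital's rule 4 times.
After differentiating numerator and denominator 4 times the quotient is (-768*cos(4*z) - 12288/(4*z + 1)^5)/(-120); at z = 0 this is 544/5.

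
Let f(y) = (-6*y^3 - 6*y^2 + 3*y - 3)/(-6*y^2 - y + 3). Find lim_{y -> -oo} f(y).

The numerator has higher degree (3 > 2); the quotient behaves like (-6/(-6))·y^1 for large |y|.
As y → −∞ this diverges to -∞.

-∞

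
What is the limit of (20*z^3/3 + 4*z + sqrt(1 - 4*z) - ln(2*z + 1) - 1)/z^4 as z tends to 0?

Substitution gives 0/0; apply L'Hôpital's rule 4 times.
After differentiating numerator and denominator 4 times the quotient is (96/(2*z + 1)^4 - 240/(1 - 4*z)^(7/2))/(24); at z = 0 this is -6.

-6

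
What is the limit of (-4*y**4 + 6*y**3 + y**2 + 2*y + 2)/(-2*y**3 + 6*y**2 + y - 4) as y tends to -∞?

The numerator has higher degree (4 > 3); the quotient behaves like (-4/(-2))·y^1 for large |y|.
As y → −∞ this diverges to -∞.

-∞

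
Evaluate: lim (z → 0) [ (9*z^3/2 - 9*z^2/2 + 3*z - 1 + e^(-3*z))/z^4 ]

Direct substitution gives 0/0.
Apply L'Hôpital: lim (27*z^2/2 - 9*z + 3 - 3*e^(-3*z))/(4*z^3), still 0/0.
Apply L'Hôpital: lim (27*z - 9 + 9*e^(-3*z))/(12*z^2), still 0/0.
Apply L'Hôpital: lim (27 - 27*e^(-3*z))/(24*z), still 0/0.
After 4 applications of L'Hôpital's rule the quotient is (81*e^(-3*z))/(24); substituting z = 0 gives 27/8.

27/8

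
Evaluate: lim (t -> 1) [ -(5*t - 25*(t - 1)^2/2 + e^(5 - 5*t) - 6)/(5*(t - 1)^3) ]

Direct substitution gives 0/0.
Apply L'Hôpital: lim (-25*t - 5*e^(5 - 5*t) + 30)/(-15*(t - 1)^2), still 0/0.
Apply L'Hôpital: lim (25*e^(5 - 5*t) - 25)/(30 - 30*t), still 0/0.
After 3 applications of L'Hôpital's rule the quotient is (-125*e^(5 - 5*t))/(-30); substituting t = 1 gives 25/6.

25/6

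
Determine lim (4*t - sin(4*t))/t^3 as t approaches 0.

32/3

Direct substitution gives 0/0.
Apply L'Hôpital: lim (4 - 4*cos(4*t))/(3*t^2), still 0/0.
Apply L'Hôpital: lim (16*sin(4*t))/(6*t), still 0/0.
After 3 applications of L'Hôpital's rule the quotient is (64*cos(4*t))/(6); substituting t = 0 gives 32/3.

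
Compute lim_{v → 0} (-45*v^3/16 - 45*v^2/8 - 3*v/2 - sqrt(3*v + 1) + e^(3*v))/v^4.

837/128

Substitution gives 0/0 (the numerator vanishes to order 4).
Expand each term to order v^4: the coefficient of v^4 in −√(1 + 3v) is 405/128 and in e^(3v) is 27/8.
Lower-order terms cancel with the polynomial part, so the numerator is (837/128)·v^4 + o(v^4), and the limit is (837/128)/(1) = 837/128.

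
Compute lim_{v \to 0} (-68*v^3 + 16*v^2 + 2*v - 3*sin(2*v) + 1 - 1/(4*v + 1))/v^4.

Substitution gives 0/0; apply L'Hôpital's rule 4 times.
After differentiating numerator and denominator 4 times the quotient is (-48*sin(2*v) - 6144/(4*v + 1)^5)/(24); at v = 0 this is -256.

-256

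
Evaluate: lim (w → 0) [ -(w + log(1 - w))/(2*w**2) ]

Direct substitution gives 0/0.
Apply L'Hôpital: lim (1 - 1/(1 - w))/(-4*w), still 0/0.
After 2 applications of L'Hôpital's rule the quotient is (-1/(1 - w)^2)/(-4); substituting w = 0 gives 1/4.

1/4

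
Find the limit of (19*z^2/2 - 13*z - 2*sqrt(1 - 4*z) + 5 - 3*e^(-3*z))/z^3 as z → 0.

Substitution gives 0/0 (the numerator vanishes to order 3).
Expand each term to order z^3: the coefficient of z^3 in -2·√(1 - 4z) is 8 and in -3·e^(-3z) is 27/2.
Lower-order terms cancel with the polynomial part, so the numerator is (43/2)·z^3 + o(z^3), and the limit is (43/2)/(1) = 43/2.

43/2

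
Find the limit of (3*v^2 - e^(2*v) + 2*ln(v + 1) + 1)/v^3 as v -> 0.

Substitution gives 0/0; apply L'Hôpital's rule 3 times.
After differentiating numerator and denominator 3 times the quotient is (-8*e^(2*v) + 4/(v + 1)^3)/(6); at v = 0 this is -2/3.

-2/3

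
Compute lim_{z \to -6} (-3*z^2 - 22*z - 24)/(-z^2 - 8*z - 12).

At z = -6 both the top and bottom vanish — a removable singularity. Factoring out (z + 6) from each leaves (-3*z - 4)/(-z - 2), which at z = -6 equals 7/2.

7/2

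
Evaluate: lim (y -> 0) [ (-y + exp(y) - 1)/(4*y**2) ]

Direct substitution gives 0/0.
Apply L'Hôpital: lim (e^(y) - 1)/(8*y), still 0/0.
After 2 applications of L'Hôpital's rule the quotient is (e^(y))/(8); substituting y = 0 gives 1/8.

1/8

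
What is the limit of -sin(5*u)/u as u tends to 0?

-5

Substitution gives 0/0.
Write it as (5/(-1))·sin(5u)/(5u); since sin(θ)/θ → 1, the limit is -5.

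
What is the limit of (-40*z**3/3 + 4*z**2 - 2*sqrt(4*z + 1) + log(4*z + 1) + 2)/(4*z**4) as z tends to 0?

Substitution gives 0/0 (the numerator vanishes to order 4).
Expand each term to order z^4: the coefficient of z^4 in -2·√(1 + 4z) is 20 and in ln(1 + 4z) is -64.
Lower-order terms cancel with the polynomial part, so the numerator is (-44)·z^4 + o(z^4), and the limit is (-44)/(4) = -11.

-11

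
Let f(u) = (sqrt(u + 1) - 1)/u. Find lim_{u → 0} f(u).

A 0/0 form; rationalise with √(1 + u) + √1. This collapses the numerator to u, leaving 1/(√(1 + u) + √1) → 1/(2√1) = 1/2.

1/2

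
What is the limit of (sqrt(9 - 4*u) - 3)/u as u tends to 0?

Substitution gives 0/0. Multiply numerator and denominator by the conjugate √(9 - 4u) + √9.
The numerator becomes (9 - 4u) − 9 = -4u, so the expression simplifies to -4/(√(9 - 4u) + √9).
Letting u → 0 gives -4/(2√9) = -2/3.

-2/3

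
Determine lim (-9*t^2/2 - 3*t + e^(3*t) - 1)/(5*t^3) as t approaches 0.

Direct substitution gives 0/0.
Apply L'Hôpital: lim (-9*t + 3*e^(3*t) - 3)/(15*t^2), still 0/0.
Apply L'Hôpital: lim (9*e^(3*t) - 9)/(30*t), still 0/0.
After 3 applications of L'Hôpital's rule the quotient is (27*e^(3*t))/(30); substituting t = 0 gives 9/10.

9/10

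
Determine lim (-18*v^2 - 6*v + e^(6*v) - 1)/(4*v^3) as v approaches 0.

Direct substitution gives 0/0.
Apply L'Hôpital: lim (-36*v + 6*e^(6*v) - 6)/(12*v^2), still 0/0.
Apply L'Hôpital: lim (36*e^(6*v) - 36)/(24*v), still 0/0.
After 3 applications of L'Hôpital's rule the quotient is (216*e^(6*v))/(24); substituting v = 0 gives 9.

9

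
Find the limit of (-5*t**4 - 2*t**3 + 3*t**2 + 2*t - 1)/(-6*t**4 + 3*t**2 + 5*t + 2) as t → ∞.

Numerator and denominator both have degree 4.
Dividing every term by t^4, all lower-order terms vanish and the limit is the ratio of leading coefficients, -5/(-6) = 5/6.

5/6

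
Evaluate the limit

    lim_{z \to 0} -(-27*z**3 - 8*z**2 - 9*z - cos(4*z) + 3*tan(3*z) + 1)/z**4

32/3

Substitution gives 0/0; apply L'Hôpital's rule 4 times.
After differentiating numerator and denominator 4 times the quotient is (-256*cos(4*z) + 5832*tan(3*z)^5 + 9720*tan(3*z)^3 + 3888*tan(3*z))/(-24); at z = 0 this is 32/3.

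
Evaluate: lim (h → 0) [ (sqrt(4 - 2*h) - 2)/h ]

-1/2

A 0/0 form; rationalise with √(4 - 2h) + √4. This collapses the numerator to -2h, leaving -2/(√(4 - 2h) + √4) → -2/(2√4) = -1/2.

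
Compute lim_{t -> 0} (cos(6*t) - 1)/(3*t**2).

Direct substitution gives 0/0.
Apply L'Hôpital: lim (-6*sin(6*t))/(6*t), still 0/0.
After 2 applications of L'Hôpital's rule the quotient is (-36*cos(6*t))/(6); substituting t = 0 gives -6.

-6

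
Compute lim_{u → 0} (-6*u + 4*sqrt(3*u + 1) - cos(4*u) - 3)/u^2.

7/2

Substitution gives 0/0 (the numerator vanishes to order 2).
Expand each term to order u^2: the coefficient of u^2 in 4·√(1 + 3u) is -9/2 and in −cos(4u) is 8.
Lower-order terms cancel with the polynomial part, so the numerator is (7/2)·u^2 + o(u^2), and the limit is (7/2)/(1) = 7/2.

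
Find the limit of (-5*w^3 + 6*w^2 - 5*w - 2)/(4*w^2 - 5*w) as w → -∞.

The numerator has higher degree (3 > 2); the quotient behaves like (-5/(4))·w^1 for large |w|.
As w → −∞ this diverges to ∞.

∞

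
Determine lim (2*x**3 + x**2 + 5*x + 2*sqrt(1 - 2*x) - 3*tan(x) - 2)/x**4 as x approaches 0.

-5/4

Substitution gives 0/0; apply L'Hôpital's rule 4 times.
After differentiating numerator and denominator 4 times the quotient is (24*tan(x)/cos(x)^2 - 72*tan(x)/cos(x)^4 - 30/(1 - 2*x)^(7/2))/(24); at x = 0 this is -5/4.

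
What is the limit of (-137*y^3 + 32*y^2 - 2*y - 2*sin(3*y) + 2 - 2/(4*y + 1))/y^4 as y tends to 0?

Substitution gives 0/0; apply L'Hôpital's rule 4 times.
After differentiating numerator and denominator 4 times the quotient is (-162*sin(3*y) - 12288/(4*y + 1)^5)/(24); at y = 0 this is -512.

-512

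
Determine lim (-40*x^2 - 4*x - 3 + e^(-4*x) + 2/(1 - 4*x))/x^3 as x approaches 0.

352/3

Substitution gives 0/0 (the numerator vanishes to order 3).
Expand each term to order x^3: the coefficient of x^3 in e^(-4x) is -32/3 and in 2·1/(1 - 4x) is 128.
Lower-order terms cancel with the polynomial part, so the numerator is (352/3)·x^3 + o(x^3), and the limit is (352/3)/(1) = 352/3.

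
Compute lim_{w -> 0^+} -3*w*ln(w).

0

This is a 0·(−∞) form. Rewrite as -3·ln(w) / w^(−1) and apply L'Hôpital:
the derivative quotient is -3·(1/w) / (−1·w^(−2)) = (3/1)·w^1 → 0.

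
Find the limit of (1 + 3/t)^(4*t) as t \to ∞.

The base → 1 and the exponent → ∞: a 1^∞ form.
Take logarithms: (4t)·ln(1 + 3/t). Since ln(1+u) ~ u for small u, this behaves like (4t)·(3/t) → 12.
So the limit is e^(12).

e^(12)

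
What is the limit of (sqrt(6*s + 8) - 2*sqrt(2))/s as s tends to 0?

3*√(2)/4

A 0/0 form; rationalise with √(8 + 6s) + √8. This collapses the numerator to 6s, leaving 6/(√(8 + 6s) + √8) → 6/(2√8) = 3*√(2)/4.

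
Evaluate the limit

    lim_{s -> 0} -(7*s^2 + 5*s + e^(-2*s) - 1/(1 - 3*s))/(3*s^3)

85/9

Substitution gives 0/0 (the numerator vanishes to order 3).
Expand each term to order s^3: the coefficient of s^3 in e^(-2s) is -4/3 and in −1/(1 - 3s) is -27.
Lower-order terms cancel with the polynomial part, so the numerator is (-85/3)·s^3 + o(s^3), and the limit is (-85/3)/(-3) = 85/9.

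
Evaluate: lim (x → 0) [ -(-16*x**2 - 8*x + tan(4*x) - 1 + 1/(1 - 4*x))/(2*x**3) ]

Substitution gives 0/0 (the numerator vanishes to order 3).
Expand each term to order x^3: the coefficient of x^3 in tan(4x) is 64/3 and in 1/(1 - 4x) is 64.
Lower-order terms cancel with the polynomial part, so the numerator is (256/3)·x^3 + o(x^3), and the limit is (256/3)/(-2) = -128/3.

-128/3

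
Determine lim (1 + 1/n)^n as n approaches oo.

e

The base → 1 and the exponent → ∞: a 1^∞ form.
Take logarithms: (n)·ln(1 + 1/n). Since ln(1+u) ~ u for small u, this behaves like (n)·(1/n) → 1.
So the limit is e^(1).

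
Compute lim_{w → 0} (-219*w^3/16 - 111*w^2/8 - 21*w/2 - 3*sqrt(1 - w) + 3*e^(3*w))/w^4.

Substitution gives 0/0 (the numerator vanishes to order 4).
Expand each term to order w^4: the coefficient of w^4 in 3·e^(3w) is 81/8 and in -3·√(1 - w) is 15/128.
Lower-order terms cancel with the polynomial part, so the numerator is (1311/128)·w^4 + o(w^4), and the limit is (1311/128)/(1) = 1311/128.

1311/128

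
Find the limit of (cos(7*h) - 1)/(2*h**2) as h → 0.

-49/4

Direct substitution gives 0/0.
Apply L'Hôpital: lim (-7*sin(7*h))/(4*h), still 0/0.
After 2 applications of L'Hôpital's rule the quotient is (-49*cos(7*h))/(4); substituting h = 0 gives -49/4.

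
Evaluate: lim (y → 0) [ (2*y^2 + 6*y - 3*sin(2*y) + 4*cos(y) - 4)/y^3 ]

Substitution gives 0/0; apply L'Hôpital's rule 3 times.
After differentiating numerator and denominator 3 times the quotient is (4*sin(y) + 24*cos(2*y))/(6); at y = 0 this is 4.

4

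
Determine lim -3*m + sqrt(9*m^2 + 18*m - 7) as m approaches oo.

3

This has the form ∞ − ∞. Multiply and divide by the conjugate √(9*m^2 + 18*m - 7) + 3m.
That gives (18m - 7) / (√(9*m^2 + 18*m - 7) + 3m).
Divide numerator and denominator by m: the limit is 18/(2·3) = 3.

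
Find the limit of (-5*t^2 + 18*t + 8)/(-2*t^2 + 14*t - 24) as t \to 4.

11

Direct substitution gives 0/0, so factor. Both numerator and denominator have (t - 4) as a factor.
After cancelling, the expression reduces to (-5*t - 2)/(6 - 2*t).
Substituting t = 4 gives 11.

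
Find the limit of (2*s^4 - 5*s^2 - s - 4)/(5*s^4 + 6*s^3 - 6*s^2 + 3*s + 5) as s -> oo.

2/5

Numerator and denominator both have degree 4.
Dividing every term by s^4, all lower-order terms vanish and the limit is the ratio of leading coefficients, 2/(5) = 2/5.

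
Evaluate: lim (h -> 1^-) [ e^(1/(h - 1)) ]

As h → 1⁻, 1/(h - 1) → −∞, so e^(1/(h - 1)) → 0.

0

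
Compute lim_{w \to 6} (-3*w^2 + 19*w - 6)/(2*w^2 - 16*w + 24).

At w = 6 both the top and bottom vanish — a removable singularity. Factoring out (w - 6) from each leaves (1 - 3*w)/(2*w - 4), which at w = 6 equals -17/8.

-17/8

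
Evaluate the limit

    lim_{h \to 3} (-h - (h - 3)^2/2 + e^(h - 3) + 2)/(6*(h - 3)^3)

1/36

Direct substitution gives 0/0.
Apply L'Hôpital: lim (-h + e^(h - 3) + 2)/(18*(h - 3)^2), still 0/0.
Apply L'Hôpital: lim (e^(h - 3) - 1)/(36*h - 108), still 0/0.
After 3 applications of L'Hôpital's rule the quotient is (e^(h - 3))/(36); substituting h = 3 gives 1/36.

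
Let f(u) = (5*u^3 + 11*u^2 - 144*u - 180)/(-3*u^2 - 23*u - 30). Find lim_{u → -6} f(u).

At u = -6 both the top and bottom vanish — a removable singularity. Factoring out (u + 6) from each leaves (5*u^2 - 19*u - 30)/(-3*u - 5), which at u = -6 equals 264/13.

264/13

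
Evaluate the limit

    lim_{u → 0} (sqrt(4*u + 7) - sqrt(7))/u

2*√(7)/7

Substitution gives 0/0. Multiply numerator and denominator by the conjugate √(7 + 4u) + √7.
The numerator becomes (7 + 4u) − 7 = 4u, so the expression simplifies to 4/(√(7 + 4u) + √7).
Letting u → 0 gives 4/(2√7) = 2*√(7)/7.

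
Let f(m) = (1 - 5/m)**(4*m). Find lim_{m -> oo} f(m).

The base → 1 and the exponent → ∞: a 1^∞ form.
Take logarithms: (4m)·ln(1 - 5/m). Since ln(1+u) ~ u for small u, this behaves like (4m)·(-5/m) → -20.
So the limit is e^(-20).

e^(-20)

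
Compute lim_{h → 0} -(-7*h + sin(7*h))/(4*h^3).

Direct substitution gives 0/0.
Apply L'Hôpital: lim (7*cos(7*h) - 7)/(-12*h^2), still 0/0.
Apply L'Hôpital: lim (-49*sin(7*h))/(-24*h), still 0/0.
After 3 applications of L'Hôpital's rule the quotient is (-343*cos(7*h))/(-24); substituting h = 0 gives 343/24.

343/24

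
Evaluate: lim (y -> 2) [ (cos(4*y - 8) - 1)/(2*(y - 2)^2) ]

-4

Direct substitution gives 0/0.
Apply L'Hôpital: lim (-4*sin(4*y - 8))/(4*y - 8), still 0/0.
After 2 applications of L'Hôpital's rule the quotient is (-16*cos(4*y - 8))/(4); substituting y = 2 gives -4.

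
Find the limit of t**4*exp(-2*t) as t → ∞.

0

Write as t^4/e^{2t}, an ∞/∞ form.
Exponential growth dominates any polynomial, so repeated L'Hôpital (or the standard result) gives 0.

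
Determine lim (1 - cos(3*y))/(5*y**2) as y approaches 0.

Substitution gives 0/0.
Use (1 − cos u)/u² → 1/2 with u = 3y: the limit is 3²/(2·5) = 9/10.

9/10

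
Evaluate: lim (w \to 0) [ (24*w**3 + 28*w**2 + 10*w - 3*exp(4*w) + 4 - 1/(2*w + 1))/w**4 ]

Substitution gives 0/0 (the numerator vanishes to order 4).
Expand each term to order w^4: the coefficient of w^4 in −1/(1 + 2w) is -16 and in -3·e^(4w) is -32.
Lower-order terms cancel with the polynomial part, so the numerator is (-48)·w^4 + o(w^4), and the limit is (-48)/(1) = -48.

-48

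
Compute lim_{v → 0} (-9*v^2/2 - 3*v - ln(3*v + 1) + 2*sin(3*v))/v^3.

Substitution gives 0/0 (the numerator vanishes to order 3).
Expand each term to order v^3: the coefficient of v^3 in 2·sin(3v) is -9 and in −ln(1 + 3v) is -9.
Lower-order terms cancel with the polynomial part, so the numerator is (-18)·v^3 + o(v^3), and the limit is (-18)/(1) = -18.

-18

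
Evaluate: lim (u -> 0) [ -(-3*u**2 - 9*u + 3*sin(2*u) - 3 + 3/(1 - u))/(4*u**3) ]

1/4

Substitution gives 0/0 (the numerator vanishes to order 3).
Expand each term to order u^3: the coefficient of u^3 in 3·sin(2u) is -4 and in 3·1/(1 - u) is 3.
Lower-order terms cancel with the polynomial part, so the numerator is (-1)·u^3 + o(u^3), and the limit is (-1)/(-4) = 1/4.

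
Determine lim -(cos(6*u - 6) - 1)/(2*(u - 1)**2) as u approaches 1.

9

Direct substitution gives 0/0.
Apply L'Hôpital: lim (-6*sin(6*u - 6))/(4 - 4*u), still 0/0.
After 2 applications of L'Hôpital's rule the quotient is (-36*cos(6*u - 6))/(-4); substituting u = 1 gives 9.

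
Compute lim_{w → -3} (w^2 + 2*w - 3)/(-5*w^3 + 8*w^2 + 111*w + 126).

1/18

Direct substitution gives 0/0, so factor. Both numerator and denominator have (w + 3) as a factor.
After cancelling, the expression reduces to (w - 1)/(-5*w^2 + 23*w + 42).
Substituting w = -3 gives 1/18.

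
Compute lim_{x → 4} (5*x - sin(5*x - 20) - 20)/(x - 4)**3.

Direct substitution gives 0/0.
Apply L'Hôpital: lim (5 - 5*cos(5*x - 20))/(3*(x - 4)^2), still 0/0.
Apply L'Hôpital: lim (25*sin(5*x - 20))/(6*x - 24), still 0/0.
After 3 applications of L'Hôpital's rule the quotient is (125*cos(5*x - 20))/(6); substituting x = 4 gives 125/6.

125/6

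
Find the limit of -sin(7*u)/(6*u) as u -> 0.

Substitution gives 0/0.
Write it as (7/(-6))·sin(7u)/(7u); since sin(θ)/θ → 1, the limit is -7/6.

-7/6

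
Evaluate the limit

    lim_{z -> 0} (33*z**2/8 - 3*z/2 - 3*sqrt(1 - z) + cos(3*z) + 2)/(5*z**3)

Substitution gives 0/0; apply L'Hôpital's rule 3 times.
After differentiating numerator and denominator 3 times the quotient is (27*sin(3*z) + 9/(8*(1 - z)^(5/2)))/(30); at z = 0 this is 3/80.

3/80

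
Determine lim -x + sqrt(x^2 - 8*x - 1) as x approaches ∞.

-4

An ∞ − ∞ form. Rationalising with the conjugate, the difference becomes (-8x - 1) / (√(x^2 - 8*x - 1) + x).
For large x the denominator behaves like 2·x, so the quotient tends to -8/2 = -4.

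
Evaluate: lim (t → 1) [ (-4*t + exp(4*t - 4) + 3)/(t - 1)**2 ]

8

Direct substitution gives 0/0.
Apply L'Hôpital: lim (4*e^(4*t - 4) - 4)/(2*t - 2), still 0/0.
After 2 applications of L'Hôpital's rule the quotient is (16*e^(4*t - 4))/(2); substituting t = 1 gives 8.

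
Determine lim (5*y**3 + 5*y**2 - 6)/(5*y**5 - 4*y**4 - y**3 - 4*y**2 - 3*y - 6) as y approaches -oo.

0

The denominator has degree 5 and the numerator degree 3. Dividing numerator and denominator by y^5 sends every term to 0 except the leading denominator term, so the limit is 0.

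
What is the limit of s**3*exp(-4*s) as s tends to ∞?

Write as s^3/e^{4s}, an ∞/∞ form.
Exponential growth dominates any polynomial, so repeated L'Hôpital (or the standard result) gives 0.

0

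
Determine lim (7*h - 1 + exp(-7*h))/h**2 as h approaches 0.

49/2

Direct substitution gives 0/0.
Apply L'Hôpital: lim (7 - 7*e^(-7*h))/(2*h), still 0/0.
After 2 applications of L'Hôpital's rule the quotient is (49*e^(-7*h))/(2); substituting h = 0 gives 49/2.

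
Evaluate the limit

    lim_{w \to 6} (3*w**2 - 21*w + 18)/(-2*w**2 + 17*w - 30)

-15/7

Direct substitution gives 0/0, so factor. Both numerator and denominator have (w - 6) as a factor.
After cancelling, the expression reduces to (3*w - 3)/(5 - 2*w).
Substituting w = 6 gives -15/7.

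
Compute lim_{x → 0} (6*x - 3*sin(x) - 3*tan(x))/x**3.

-1/2

Substitution gives 0/0 (the numerator vanishes to order 3).
Expand each term to order x^3: the coefficient of x^3 in -3·sin(x) is 1/2 and in -3·tan(x) is -1.
Lower-order terms cancel with the polynomial part, so the numerator is (-1/2)·x^3 + o(x^3), and the limit is (-1/2)/(1) = -1/2.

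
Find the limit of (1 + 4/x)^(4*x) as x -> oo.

e^(16)

The base → 1 and the exponent → ∞: a 1^∞ form.
Take logarithms: (4x)·ln(1 + 4/x). Since ln(1+u) ~ u for small u, this behaves like (4x)·(4/x) → 16.
So the limit is e^(16).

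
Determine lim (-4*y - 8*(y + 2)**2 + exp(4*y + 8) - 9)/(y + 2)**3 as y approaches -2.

32/3

Direct substitution gives 0/0.
Apply L'Hôpital: lim (-16*y + 4*e^(4*y + 8) - 36)/(3*(y + 2)^2), still 0/0.
Apply L'Hôpital: lim (16*e^(4*y + 8) - 16)/(6*y + 12), still 0/0.
After 3 applications of L'Hôpital's rule the quotient is (64*e^(4*y + 8))/(6); substituting y = -2 gives 32/3.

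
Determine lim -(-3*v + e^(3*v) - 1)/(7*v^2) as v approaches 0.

-9/14

Direct substitution gives 0/0.
Apply L'Hôpital: lim (3*e^(3*v) - 3)/(-14*v), still 0/0.
After 2 applications of L'Hôpital's rule the quotient is (9*e^(3*v))/(-14); substituting v = 0 gives -9/14.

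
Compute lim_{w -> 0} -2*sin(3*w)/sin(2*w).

-3

Substitution gives 0/0.
Divide numerator and denominator by w: sin(3w)/w → 3 and sin(2w)/w → 2, so the limit is -2·3/2 = -3.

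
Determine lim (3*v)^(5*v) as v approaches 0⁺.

1

Base → 0⁺ and exponent → 0⁺: a 0^0 form.
Take logs: 5v·ln(3v). This is 0·(−∞); rewriting as ln(3v)/(1/(5v)) and applying L'Hôpital gives 0.
Hence the limit is e^0 = 1.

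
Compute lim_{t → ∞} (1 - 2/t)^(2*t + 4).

e^(-4)

Let L be the limit and take ln: ln L = lim (2t + 4)·ln(1 - 2/t) = lim (2t + 4)·(-2/t + O(1/t²)) = -4.
Hence L = e^(-4).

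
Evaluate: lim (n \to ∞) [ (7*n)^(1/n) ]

Base → ∞ and exponent → 0: an ∞^0 form.
Take logs: (1/n)·ln(7·n^1) = (ln 7 + 1·ln n)/n → 0.
So the limit is e^0 = 1.

1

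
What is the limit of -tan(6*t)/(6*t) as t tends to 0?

Substitution gives 0/0.
Since tan(u)/u → 1 as u → 0, tan(6t)/(6t) → 1 and the limit is 6/(-6) = -1.

-1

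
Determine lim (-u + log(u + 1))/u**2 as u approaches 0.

-1/2

Direct substitution gives 0/0.
Apply L'Hôpital: lim (-1 + 1/(u + 1))/(2*u), still 0/0.
After 2 applications of L'Hôpital's rule the quotient is (-1/(u + 1)^2)/(2); substituting u = 0 gives -1/2.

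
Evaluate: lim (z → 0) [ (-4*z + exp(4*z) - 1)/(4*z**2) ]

2

Direct substitution gives 0/0.
Apply L'Hôpital: lim (4*e^(4*z) - 4)/(8*z), still 0/0.
After 2 applications of L'Hôpital's rule the quotient is (16*e^(4*z))/(8); substituting z = 0 gives 2.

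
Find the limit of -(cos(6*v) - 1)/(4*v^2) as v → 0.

9/2

Direct substitution gives 0/0.
Apply L'Hôpital: lim (-6*sin(6*v))/(-8*v), still 0/0.
After 2 applications of L'Hôpital's rule the quotient is (-36*cos(6*v))/(-8); substituting v = 0 gives 9/2.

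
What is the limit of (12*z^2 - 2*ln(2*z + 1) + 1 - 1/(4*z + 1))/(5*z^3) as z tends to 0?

176/15

Substitution gives 0/0 (the numerator vanishes to order 3).
Expand each term to order z^3: the coefficient of z^3 in -2·ln(1 + 2z) is -16/3 and in −1/(1 + 4z) is 64.
Lower-order terms cancel with the polynomial part, so the numerator is (176/3)·z^3 + o(z^3), and the limit is (176/3)/(5) = 176/15.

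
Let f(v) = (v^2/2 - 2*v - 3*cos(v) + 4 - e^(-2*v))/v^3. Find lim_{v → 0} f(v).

4/3

Substitution gives 0/0; apply L'Hôpital's rule 3 times.
After differentiating numerator and denominator 3 times the quotient is (-3*sin(v) + 8*e^(-2*v))/(6); at v = 0 this is 4/3.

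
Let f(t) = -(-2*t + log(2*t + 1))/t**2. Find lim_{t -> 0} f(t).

Direct substitution gives 0/0.
Apply L'Hôpital: lim (-2 + 2/(2*t + 1))/(-2*t), still 0/0.
After 2 applications of L'Hôpital's rule the quotient is (-4/(2*t + 1)^2)/(-2); substituting t = 0 gives 2.

2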